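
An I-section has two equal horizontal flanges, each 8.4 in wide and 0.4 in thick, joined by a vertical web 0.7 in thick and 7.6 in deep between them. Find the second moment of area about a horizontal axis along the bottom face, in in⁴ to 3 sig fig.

Decompose the section into non-overlapping parts with the origin at the bottom-left of its bounding rectangle.
Bottom flange: 8.4 × 0.4, A = 3.36 in², y = 0.2 in, Ī = 0.0448 in⁴.
Web: 0.7 × 7.6, A = 5.32 in², y = 4.2 in, Ī = 25.607 in⁴.
Top flange: 8.4 × 0.4, A = 3.36 in², y = 8.2 in, Ī = 0.0448 in⁴.
Transfer each piece to the bottom edge using Ī + A·d² with d = y − 0:
  bottom flange: d = 0.2 in → contributes +0.1792 in⁴
  web: d = 4.2 in → contributes +119.45 in⁴
  top flange: d = 8.2 in → contributes +225.97 in⁴
Total I = 345.6 in⁴.

I_base ≈ 346 in⁴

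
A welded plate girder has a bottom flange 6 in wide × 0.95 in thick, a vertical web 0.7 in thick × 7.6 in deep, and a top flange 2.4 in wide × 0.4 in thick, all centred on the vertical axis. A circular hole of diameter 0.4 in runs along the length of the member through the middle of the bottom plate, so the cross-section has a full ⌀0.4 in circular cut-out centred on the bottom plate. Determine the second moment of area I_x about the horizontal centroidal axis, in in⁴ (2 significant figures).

Split into non-overlapping primitives; take the origin at the lower-left of the bounding box.
Bottom plate: 6 × 0.95, A = 5.7 in², y = 0.475 in, Ī = 0.4287 in⁴.
Web plate: 0.7 × 7.6, A = 5.32 in², y = 4.75 in, Ī = 25.61 in⁴.
Top plate: 2.4 × 0.4, A = 0.96 in², y = 8.75 in, Ī = 0.0128 in⁴.
Hole (subtracted): ⌀0.4, A = 0.1257 in², y = 0.475 in, Ī = 0.001257 in⁴.
Centroid: ȳ = ΣA·y / ΣA = 3.064 in.
Transfer each piece to the horizontal centroidal axis using Ī + A·d² with d = y − 3.064:
  bottom plate: d = -2.589 in → contributes +38.63 in⁴
  web plate: d = 1.686 in → contributes +40.74 in⁴
  top plate: d = 5.686 in → contributes +31.05 in⁴
  hole: d = -2.589 in → contributes −0.8434 in⁴
Total I = 109.6 in⁴.

I_x ≈ 110 in⁴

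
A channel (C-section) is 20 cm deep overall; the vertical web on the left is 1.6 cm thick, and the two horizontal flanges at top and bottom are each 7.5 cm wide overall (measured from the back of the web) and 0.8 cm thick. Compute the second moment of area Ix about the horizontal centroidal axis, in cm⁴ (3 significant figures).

Ix ≈ 1940 cm⁴

Decompose the section into non-overlapping parts with the origin at the bottom-left of its bounding rectangle.
Web: 1.6 × 20, A = 32 cm², y = 10 cm, Ī = 1066.7 cm⁴.
Top flange (beyond web): 5.9 × 0.8, A = 4.72 cm², y = 19.6 cm, Ī = 0.25173 cm⁴.
Bottom flange (beyond web): 5.9 × 0.8, A = 4.72 cm², y = 0.4 cm, Ī = 0.25173 cm⁴.
By symmetry the centroid is at mid-height, ȳ = 10 cm.
Transfer each piece to the horizontal centroidal axis using Ī + A·d² with d = y − 10:
  web: d = 0 cm → contributes +1066.7 cm⁴
  top flange (beyond web): d = 9.6 cm → contributes +435.25 cm⁴
  bottom flange (beyond web): d = -9.6 cm → contributes +435.25 cm⁴
Total I = 1937.2 cm⁴.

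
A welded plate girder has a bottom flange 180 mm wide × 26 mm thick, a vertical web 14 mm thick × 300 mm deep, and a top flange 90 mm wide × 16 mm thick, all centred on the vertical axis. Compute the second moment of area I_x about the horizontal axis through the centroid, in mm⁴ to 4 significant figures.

Split into non-overlapping primitives; take the origin at the lower-left of the bounding box.
Bottom plate: 180 × 26, A = 4 680 mm², y = 13 mm, Ī = 263 640 mm⁴.
Web plate: 14 × 300, A = 4 200 mm², y = 176 mm, Ī = 31 500 000 mm⁴.
Top plate: 90 × 16, A = 1 440 mm², y = 334 mm, Ī = 30 720 mm⁴.
Centroid: ȳ = ΣA·y / ΣA = 124.128 mm.
Transfer each piece to the horizontal axis through the centroid using Ī + A·d² with d = y − 124.128:
  bottom plate: d = -111.128 mm → contributes +58 058 887 mm⁴
  web plate: d = 51.8721 mm → contributes +42 800 999 mm⁴
  top plate: d = 209.872 mm → contributes +63 457 385 mm⁴
Total I = 164 317 271 mm⁴.

I_x ≈ 1.643 × 10⁸ mm⁴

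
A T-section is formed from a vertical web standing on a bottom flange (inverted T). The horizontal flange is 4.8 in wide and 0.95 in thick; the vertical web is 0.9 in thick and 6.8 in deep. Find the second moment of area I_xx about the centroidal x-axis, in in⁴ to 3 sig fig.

I_xx ≈ 63.2 in⁴

Break the section into simple shapes (no overlaps), measuring from the bottom-left corner of the bounding box.
Flange: 4.8 × 0.95, A = 4.56 in², y = 0.475 in, Ī = 0.34295 in⁴.
Web: 0.9 × 6.8, A = 6.12 in², y = 4.35 in, Ī = 23.582 in⁴.
Centroid: ȳ = ΣA·y / ΣA = 2.6955 in.
Transfer each piece to the centroidal x-axis using Ī + A·d² with d = y − 2.6955:
  flange: d = -2.2205 in → contributes +22.827 in⁴
  web: d = 1.6545 in → contributes +40.335 in⁴
Total I = 63.162 in⁴.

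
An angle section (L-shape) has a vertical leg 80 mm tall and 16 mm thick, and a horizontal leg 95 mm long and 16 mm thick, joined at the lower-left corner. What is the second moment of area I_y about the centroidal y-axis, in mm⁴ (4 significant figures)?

Treat the section as a set of non-overlapping primitives; coordinates are from the bounding-box lower-left.
Vertical leg: 16 × 80, A = 1 280 mm², x = 8 mm, Ī = 27306.7 mm⁴.
Horizontal leg (remainder): 79 × 16, A = 1 264 mm², x = 55.5 mm, Ī = 657 385 mm⁴.
Centroid: x̄ = ΣA·x / ΣA = 31.6006 mm.
Transfer each piece to the centroidal y-axis using Ī + A·d² with d = x − 31.6006:
  vertical leg: d = -23.6006 mm → contributes +740 253 mm⁴
  horizontal leg (remainder): d = 23.8994 mm → contributes +1 379 357 mm⁴
Total I = 2 119 610 mm⁴.

I_y ≈ 2.120 × 10⁶ mm⁴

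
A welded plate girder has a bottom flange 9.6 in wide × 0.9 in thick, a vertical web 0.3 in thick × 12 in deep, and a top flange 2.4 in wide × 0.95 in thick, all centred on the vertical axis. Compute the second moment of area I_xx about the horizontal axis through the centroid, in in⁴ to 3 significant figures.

I_xx ≈ 383 in⁴

Split into non-overlapping primitives; take the origin at the lower-left of the bounding box.
Bottom plate: 9.6 × 0.9, A = 8.64 in², y = 0.45 in, Ī = 0.5832 in⁴.
Web plate: 0.3 × 12, A = 3.6 in², y = 6.9 in, Ī = 43.2 in⁴.
Top plate: 2.4 × 0.95, A = 2.28 in², y = 13.375 in, Ī = 0.17148 in⁴.
Centroid: ȳ = ΣA·y / ΣA = 4.0787 in.
Transfer each piece to the horizontal axis through the centroid using Ī + A·d² with d = y − 4.0787:
  bottom plate: d = -3.6287 in → contributes +114.35 in⁴
  web plate: d = 2.8213 in → contributes +71.855 in⁴
  top plate: d = 9.2963 in → contributes +197.21 in⁴
Total I = 383.42 in⁴.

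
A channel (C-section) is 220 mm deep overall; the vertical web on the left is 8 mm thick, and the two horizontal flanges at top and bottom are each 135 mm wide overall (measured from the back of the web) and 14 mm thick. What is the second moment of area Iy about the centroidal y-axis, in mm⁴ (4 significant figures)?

Iy ≈ 1.015 × 10⁷ mm⁴

Treat the section as a set of non-overlapping primitives; coordinates are from the bounding-box lower-left.
Web: 8 × 220, A = 1 760 mm², x = 4 mm, Ī = 9386.67 mm⁴.
Top flange (beyond web): 127 × 14, A = 1 778 mm², x = 71.5 mm, Ī = 2 389 780 mm⁴.
Bottom flange (beyond web): 127 × 14, A = 1 778 mm², x = 71.5 mm, Ī = 2 389 780 mm⁴.
Centroid: x̄ = ΣA·x / ΣA = 49.1524 mm.
Transfer each piece to the centroidal y-axis using Ī + A·d² with d = x − 49.1524:
  web: d = -45.1524 mm → contributes +3 597 563 mm⁴
  top flange (beyond web): d = 22.3476 mm → contributes +3 277 743 mm⁴
  bottom flange (beyond web): d = 22.3476 mm → contributes +3 277 743 mm⁴
Total I = 10 153 049 mm⁴.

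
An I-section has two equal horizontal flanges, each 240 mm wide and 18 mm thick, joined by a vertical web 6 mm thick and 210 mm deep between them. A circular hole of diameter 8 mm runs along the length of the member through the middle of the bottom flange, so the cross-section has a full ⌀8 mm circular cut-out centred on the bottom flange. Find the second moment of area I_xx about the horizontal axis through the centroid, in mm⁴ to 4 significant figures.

Decompose the section into non-overlapping parts with the origin at the bottom-left of its bounding rectangle.
Bottom flange: 240 × 18, A = 4 320 mm², y = 9 mm, Ī = 116 640 mm⁴.
Web: 6 × 210, A = 1 260 mm², y = 123 mm, Ī = 4 630 500 mm⁴.
Top flange: 240 × 18, A = 4 320 mm², y = 237 mm, Ī = 116 640 mm⁴.
Hole (subtracted): ⌀8, A = 50.2655 mm², y = 9 mm, Ī = 201.062 mm⁴.
Centroid: ȳ = ΣA·y / ΣA = 123.582 mm.
Transfer each piece to the horizontal axis through the centroid using Ī + A·d² with d = y − 123.582:
  bottom flange: d = -114.582 mm → contributes +56 833 841 mm⁴
  web: d = -0.581768 mm → contributes +4 630 926 mm⁴
  top flange: d = 113.418 mm → contributes +55 687 803 mm⁴
  hole: d = -114.582 mm → contributes −660 136 mm⁴
Total I = 116 492 435 mm⁴.

I_xx ≈ 1.165 × 10⁸ mm⁴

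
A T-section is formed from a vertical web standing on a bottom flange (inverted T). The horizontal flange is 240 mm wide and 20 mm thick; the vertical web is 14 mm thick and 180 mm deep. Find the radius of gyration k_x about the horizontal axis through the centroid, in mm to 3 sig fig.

Break the section into simple shapes (no overlaps), measuring from the bottom-left corner of the bounding box.
Flange: 240 × 20, A = 4 800 mm², y = 10 mm, Ī = 160 000 mm⁴.
Web: 14 × 180, A = 2 520 mm², y = 110 mm, Ī = 6 804 000 mm⁴.
Centroid: ȳ = ΣA·y / ΣA = 44.426 mm.
Transfer each piece to the horizontal axis through the centroid using Ī + A·d² with d = y − 44.426:
  flange: d = -34.426 mm → contributes +5 848 793 mm⁴
  web: d = 65.574 mm → contributes +17 639 797 mm⁴
Total I = 23 488 590 mm⁴.
Radius of gyration: k = √(I/A) = √(23 488 590 / 7 320) = 56.646 mm.

k_x ≈ 56.6 mm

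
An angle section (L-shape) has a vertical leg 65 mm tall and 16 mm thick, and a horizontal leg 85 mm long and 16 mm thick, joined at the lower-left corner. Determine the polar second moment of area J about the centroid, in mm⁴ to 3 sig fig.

Decompose the section into non-overlapping parts with the origin at the bottom-left of its bounding rectangle.
Vertical leg: 16 × 65, A = 1 040 mm², y = 32.5 mm, Ī = 366 167 mm⁴.
Horizontal leg (remainder): 69 × 16, A = 1 104 mm², y = 8 mm, Ī = 23 552 mm⁴.
Centroid: ȳ = ΣA·y / ΣA = 19.884 mm.
Transfer each piece to the centroidal x-axis using Ī + A·d² with d = y − 19.884:
  vertical leg: d = 12.616 mm → contributes +531 688 mm⁴
  horizontal leg (remainder): d = -11.884 mm → contributes +179 478 mm⁴
Total I = 711 166 mm⁴.
For the y-axis: x̄ = 29.884 mm.
Repeating about the centroidal y-axis gives I_y = 1 427 486 mm⁴.
Polar second moment: J = I_x + I_y = 2 138 652 mm⁴.

J ≈ 2.14 × 10⁶ mm⁴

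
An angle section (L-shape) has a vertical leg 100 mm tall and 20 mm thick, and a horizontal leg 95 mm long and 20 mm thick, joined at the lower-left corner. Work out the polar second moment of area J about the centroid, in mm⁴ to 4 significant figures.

J ≈ 5.792 × 10⁶ mm⁴

Decompose the section into non-overlapping parts with the origin at the bottom-left of its bounding rectangle.
Vertical leg: 20 × 100, A = 2 000 mm², y = 50 mm, Ī = 1 666 667 mm⁴.
Horizontal leg (remainder): 75 × 20, A = 1 500 mm², y = 10 mm, Ī = 50 000 mm⁴.
Centroid: ȳ = ΣA·y / ΣA = 32.8571 mm.
Transfer each piece to the centroidal x-axis using Ī + A·d² with d = y − 32.8571:
  vertical leg: d = 17.1429 mm → contributes +2 254 422 mm⁴
  horizontal leg (remainder): d = -22.8571 mm → contributes +833 673 mm⁴
Total I = 3 088 095 mm⁴.
For the y-axis: x̄ = 30.3571 mm.
Repeating about the centroidal y-axis gives I_y = 2 703 720 mm⁴.
Polar second moment: J = I_x + I_y = 5 791 815 mm⁴.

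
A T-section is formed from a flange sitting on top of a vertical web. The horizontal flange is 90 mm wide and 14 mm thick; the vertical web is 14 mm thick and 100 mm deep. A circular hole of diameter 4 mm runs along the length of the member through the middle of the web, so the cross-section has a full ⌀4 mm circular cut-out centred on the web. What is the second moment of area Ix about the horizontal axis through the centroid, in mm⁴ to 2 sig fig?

Split into non-overlapping primitives; take the origin at the lower-left of the bounding box.
Flange: 90 × 14, A = 1 260 mm², y = 107 mm, Ī = 20 580 mm⁴.
Web: 14 × 100, A = 1 400 mm², y = 50 mm, Ī = 1 166 667 mm⁴.
Hole (subtracted): ⌀4, A = 12.57 mm², y = 50 mm, Ī = 12.57 mm⁴.
Centroid: ȳ = ΣA·y / ΣA = 77.13 mm.
Transfer each piece to the horizontal axis through the centroid using Ī + A·d² with d = y − 77.13:
  flange: d = 29.87 mm → contributes +1 144 912 mm⁴
  web: d = -27.13 mm → contributes +2 196 978 mm⁴
  hole: d = -27.13 mm → contributes −9 261 mm⁴
Total I = 3 332 630 mm⁴.

Ix ≈ 3.3 × 10⁶ mm⁴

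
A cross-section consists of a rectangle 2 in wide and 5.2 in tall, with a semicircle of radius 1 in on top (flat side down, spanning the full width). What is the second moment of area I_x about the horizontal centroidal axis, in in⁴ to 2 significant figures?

Split into non-overlapping primitives; take the origin at the lower-left of the bounding box.
Rectangular body: 2 × 5.2, A = 10.4 in², y = 2.6 in, Ī = 23.43 in⁴.
Semicircular cap: semicircle r = 1, A = 1.571 in², y = 5.624 in, Ī = 0.1098 in⁴.
Centroid: ȳ = ΣA·y / ΣA = 2.997 in.
Transfer each piece to the horizontal centroidal axis using Ī + A·d² with d = y − 2.997:
  rectangular body: d = -0.3969 in → contributes +25.07 in⁴
  semicircular cap: d = 2.628 in → contributes +10.95 in⁴
Total I = 36.03 in⁴.

I_x ≈ 36 in⁴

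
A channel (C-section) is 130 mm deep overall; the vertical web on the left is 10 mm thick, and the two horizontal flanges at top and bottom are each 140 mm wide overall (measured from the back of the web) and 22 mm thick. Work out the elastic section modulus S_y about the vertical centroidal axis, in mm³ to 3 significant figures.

Break the section into simple shapes (no overlaps), measuring from the bottom-left corner of the bounding box.
Web: 10 × 130, A = 1 300 mm², x = 5 mm, Ī = 10 833 mm⁴.
Top flange (beyond web): 130 × 22, A = 2 860 mm², x = 75 mm, Ī = 4 027 833 mm⁴.
Bottom flange (beyond web): 130 × 22, A = 2 860 mm², x = 75 mm, Ī = 4 027 833 mm⁴.
Centroid: x̄ = ΣA·x / ΣA = 62.037 mm.
Transfer each piece to the vertical centroidal axis using Ī + A·d² with d = x − 62.037:
  web: d = -57.037 mm → contributes +4 240 024 mm⁴
  top flange (beyond web): d = 12.963 mm → contributes +4 508 423 mm⁴
  bottom flange (beyond web): d = 12.963 mm → contributes +4 508 423 mm⁴
Total I = 13 256 870 mm⁴.
Extreme fibre distance c = 77.963 mm; S = I/c = 170 041 mm³.

S_y ≈ 1.70 × 10⁵ mm³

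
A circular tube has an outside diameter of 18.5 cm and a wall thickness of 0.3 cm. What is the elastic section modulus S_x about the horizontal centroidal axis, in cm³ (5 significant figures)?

S_x ≈ 76.802 cm³

Decompose the section into non-overlapping parts with the origin at the bottom-left of its bounding rectangle.
Outer circle: ⌀18.5, A = 268.8025 cm², y = 9.25 cm, Ī = 5749.854 cm⁴.
Bore (subtracted): ⌀17.9, A = 251.6494 cm², y = 9.25 cm, Ī = 5039.437 cm⁴.
By symmetry the centroid is at mid-height, ȳ = 9.25 cm.
All pieces are centred on the horizontal centroidal axis, so I = ΣĪ (holes subtracted) = 710.4169 cm⁴.
Extreme fibre distance c = 9.25 cm; S = I/c = 76.80183 cm³.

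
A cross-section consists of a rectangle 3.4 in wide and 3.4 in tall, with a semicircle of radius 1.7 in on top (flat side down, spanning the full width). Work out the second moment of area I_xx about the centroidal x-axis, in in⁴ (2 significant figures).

Decompose the section into non-overlapping parts with the origin at the bottom-left of its bounding rectangle.
Rectangular body: 3.4 × 3.4, A = 11.56 in², y = 1.7 in, Ī = 11.14 in⁴.
Semicircular cap: semicircle r = 1.7, A = 4.54 in², y = 4.122 in, Ī = 0.9167 in⁴.
Centroid: ȳ = ΣA·y / ΣA = 2.383 in.
Transfer each piece to the centroidal x-axis using Ī + A·d² with d = y − 2.383:
  rectangular body: d = -0.6828 in → contributes +16.53 in⁴
  semicircular cap: d = 1.739 in → contributes +14.64 in⁴
Total I = 31.17 in⁴.

I_xx ≈ 31 in⁴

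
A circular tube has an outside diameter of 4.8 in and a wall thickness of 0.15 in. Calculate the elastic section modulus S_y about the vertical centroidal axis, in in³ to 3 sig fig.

Split into non-overlapping primitives; take the origin at the lower-left of the bounding box.
Outer circle: ⌀4.8, A = 18.096 in², x = 2.4 in, Ī = 26.058 in⁴.
Bore (subtracted): ⌀4.5, A = 15.904 in², x = 2.4 in, Ī = 20.129 in⁴.
By symmetry the centroid is at mid-width, x̄ = 2.4 in.
All pieces are centred on the vertical centroidal axis, so I = ΣĪ (holes subtracted) = 5.9287 in⁴.
Extreme fibre distance c = 2.4 in; S = I/c = 2.4703 in³.

S_y ≈ 2.47 in³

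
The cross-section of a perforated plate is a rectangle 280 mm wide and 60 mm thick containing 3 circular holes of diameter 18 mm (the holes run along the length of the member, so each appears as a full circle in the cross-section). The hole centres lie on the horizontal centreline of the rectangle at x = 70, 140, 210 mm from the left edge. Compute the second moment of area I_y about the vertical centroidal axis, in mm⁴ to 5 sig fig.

I_y ≈ 1.0725 × 10⁸ mm⁴

Decompose the section into non-overlapping parts with the origin at the bottom-left of its bounding rectangle.
Plate: 280 × 60, A = 16 800 mm², x = 140 mm, Ī = 109 760 000 mm⁴.
Hole 1 (subtracted): ⌀18, A = 254.469 mm², x = 70 mm, Ī = 5152.997 mm⁴.
Hole 2 (subtracted): ⌀18, A = 254.469 mm², x = 140 mm, Ī = 5152.997 mm⁴.
Hole 3 (subtracted): ⌀18, A = 254.469 mm², x = 210 mm, Ī = 5152.997 mm⁴.
By symmetry the centroid is at mid-width, x̄ = 140 mm.
Transfer each piece to the vertical centroidal axis using Ī + A·d² with d = x − 140:
  plate: d = 0 mm → contributes +109 760 000 mm⁴
  hole 1: d = -70 mm → contributes −1 252 051 mm⁴
  hole 2: d = 0 mm → contributes −5152.997 mm⁴
  hole 3: d = 70 mm → contributes −1 252 051 mm⁴
Total I = 107 250 745 mm⁴.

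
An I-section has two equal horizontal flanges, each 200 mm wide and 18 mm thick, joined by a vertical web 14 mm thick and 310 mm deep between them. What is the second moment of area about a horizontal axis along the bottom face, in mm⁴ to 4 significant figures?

Treat the section as a set of non-overlapping primitives; coordinates are from the bounding-box lower-left.
Bottom flange: 200 × 18, A = 3 600 mm², y = 9 mm, Ī = 97 200 mm⁴.
Web: 14 × 310, A = 4 340 mm², y = 173 mm, Ī = 34 756 167 mm⁴.
Top flange: 200 × 18, A = 3 600 mm², y = 337 mm, Ī = 97 200 mm⁴.
Transfer each piece to the base of the section using Ī + A·d² with d = y − 0:
  bottom flange: d = 9 mm → contributes +388 800 mm⁴
  web: d = 173 mm → contributes +164 648 027 mm⁴
  top flange: d = 337 mm → contributes +408 945 600 mm⁴
Total I = 573 982 427 mm⁴.

I_base ≈ 5.740 × 10⁸ mm⁴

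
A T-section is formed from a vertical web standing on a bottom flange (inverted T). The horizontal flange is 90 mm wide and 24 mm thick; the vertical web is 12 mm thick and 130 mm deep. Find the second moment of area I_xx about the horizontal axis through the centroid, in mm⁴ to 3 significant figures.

Treat the section as a set of non-overlapping primitives; coordinates are from the bounding-box lower-left.
Flange: 90 × 24, A = 2 160 mm², y = 12 mm, Ī = 103 680 mm⁴.
Web: 12 × 130, A = 1 560 mm², y = 89 mm, Ī = 2 197 000 mm⁴.
Centroid: ȳ = ΣA·y / ΣA = 44.29 mm.
Transfer each piece to the horizontal axis through the centroid using Ī + A·d² with d = y − 44.29:
  flange: d = -32.29 mm → contributes +2 355 836 mm⁴
  web: d = 44.71 mm → contributes +5 315 370 mm⁴
Total I = 7 671 206 mm⁴.

I_xx ≈ 7.67 × 10⁶ mm⁴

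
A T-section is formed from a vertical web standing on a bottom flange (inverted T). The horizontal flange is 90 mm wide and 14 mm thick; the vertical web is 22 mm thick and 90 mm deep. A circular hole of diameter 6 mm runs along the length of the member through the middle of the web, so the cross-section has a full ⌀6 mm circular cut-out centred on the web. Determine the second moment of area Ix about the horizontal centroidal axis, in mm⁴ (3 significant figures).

Split into non-overlapping primitives; take the origin at the lower-left of the bounding box.
Flange: 90 × 14, A = 1 260 mm², y = 7 mm, Ī = 20 580 mm⁴.
Web: 22 × 90, A = 1 980 mm², y = 59 mm, Ī = 1 336 500 mm⁴.
Hole (subtracted): ⌀6, A = 28.274 mm², y = 59 mm, Ī = 63.617 mm⁴.
Centroid: ȳ = ΣA·y / ΣA = 38.6 mm.
Transfer each piece to the horizontal centroidal axis using Ī + A·d² with d = y − 38.6:
  flange: d = -31.6 mm → contributes +1 278 746 mm⁴
  web: d = 20.4 mm → contributes +2 160 517 mm⁴
  hole: d = 20.4 mm → contributes −11 831 mm⁴
Total I = 3 427 432 mm⁴.

Ix ≈ 3.43 × 10⁶ mm⁴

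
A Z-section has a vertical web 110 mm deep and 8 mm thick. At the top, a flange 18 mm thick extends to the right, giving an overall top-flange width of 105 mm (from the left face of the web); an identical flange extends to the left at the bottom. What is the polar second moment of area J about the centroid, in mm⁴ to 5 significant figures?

J ≈ 2.0738 × 10⁷ mm⁴

Break the section into simple shapes (no overlaps), measuring from the bottom-left corner of the bounding box.
Web: 8 × 110, A = 880 mm², y = 55 mm, Ī = 887333.3 mm⁴.
Top flange (beyond web): 97 × 18, A = 1 746 mm², y = 101 mm, Ī = 47 142 mm⁴.
Bottom flange (beyond web): 97 × 18, A = 1 746 mm², y = 9 mm, Ī = 47 142 mm⁴.
Centroid: ȳ = ΣA·y / ΣA = 55 mm.
Transfer each piece to the centroidal x-axis using Ī + A·d² with d = y − 55:
  web: d = 0 mm → contributes +887333.3 mm⁴
  top flange (beyond web): d = 46 mm → contributes +3 741 678 mm⁴
  bottom flange (beyond web): d = -46 mm → contributes +3 741 678 mm⁴
Total I = 8 370 689 mm⁴.
For the y-axis: x̄ = 101 mm.
Repeating about the centroidal y-axis gives I_y = 12 367 537 mm⁴.
Polar second moment: J = I_x + I_y = 20 738 227 mm⁴.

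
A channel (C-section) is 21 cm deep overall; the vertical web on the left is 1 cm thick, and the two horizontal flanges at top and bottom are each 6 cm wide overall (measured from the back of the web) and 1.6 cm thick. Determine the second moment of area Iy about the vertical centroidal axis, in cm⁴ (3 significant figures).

Split into non-overlapping primitives; take the origin at the lower-left of the bounding box.
Web: 1 × 21, A = 21 cm², x = 0.5 cm, Ī = 1.75 cm⁴.
Top flange (beyond web): 5 × 1.6, A = 8 cm², x = 3.5 cm, Ī = 16.667 cm⁴.
Bottom flange (beyond web): 5 × 1.6, A = 8 cm², x = 3.5 cm, Ī = 16.667 cm⁴.
Centroid: x̄ = ΣA·x / ΣA = 1.7973 cm.
Transfer each piece to the vertical centroidal axis using Ī + A·d² with d = x − 1.7973:
  web: d = -1.2973 cm → contributes +37.093 cm⁴
  top flange (beyond web): d = 1.7027 cm → contributes +39.86 cm⁴
  bottom flange (beyond web): d = 1.7027 cm → contributes +39.86 cm⁴
Total I = 116.81 cm⁴.

Iy ≈ 117 cm⁴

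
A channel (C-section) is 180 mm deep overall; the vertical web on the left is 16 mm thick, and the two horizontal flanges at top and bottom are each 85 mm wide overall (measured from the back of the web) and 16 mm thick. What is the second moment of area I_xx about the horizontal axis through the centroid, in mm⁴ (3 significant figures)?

Treat the section as a set of non-overlapping primitives; coordinates are from the bounding-box lower-left.
Web: 16 × 180, A = 2 880 mm², y = 90 mm, Ī = 7 776 000 mm⁴.
Top flange (beyond web): 69 × 16, A = 1 104 mm², y = 172 mm, Ī = 23 552 mm⁴.
Bottom flange (beyond web): 69 × 16, A = 1 104 mm², y = 8 mm, Ī = 23 552 mm⁴.
By symmetry the centroid is at mid-height, ȳ = 90 mm.
Transfer each piece to the horizontal axis through the centroid using Ī + A·d² with d = y − 90:
  web: d = 0 mm → contributes +7 776 000 mm⁴
  top flange (beyond web): d = 82 mm → contributes +7 446 848 mm⁴
  bottom flange (beyond web): d = -82 mm → contributes +7 446 848 mm⁴
Total I = 22 669 696 mm⁴.

I_xx ≈ 2.27 × 10⁷ mm⁴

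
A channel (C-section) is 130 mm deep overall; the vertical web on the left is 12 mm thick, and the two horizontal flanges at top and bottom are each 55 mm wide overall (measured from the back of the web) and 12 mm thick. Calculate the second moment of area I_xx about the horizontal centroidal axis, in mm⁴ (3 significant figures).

Split into non-overlapping primitives; take the origin at the lower-left of the bounding box.
Web: 12 × 130, A = 1 560 mm², y = 65 mm, Ī = 2 197 000 mm⁴.
Top flange (beyond web): 43 × 12, A = 516 mm², y = 124 mm, Ī = 6 192 mm⁴.
Bottom flange (beyond web): 43 × 12, A = 516 mm², y = 6 mm, Ī = 6 192 mm⁴.
By symmetry the centroid is at mid-height, ȳ = 65 mm.
Transfer each piece to the horizontal centroidal axis using Ī + A·d² with d = y − 65:
  web: d = 0 mm → contributes +2 197 000 mm⁴
  top flange (beyond web): d = 59 mm → contributes +1 802 388 mm⁴
  bottom flange (beyond web): d = -59 mm → contributes +1 802 388 mm⁴
Total I = 5 801 776 mm⁴.

I_xx ≈ 5.80 × 10⁶ mm⁴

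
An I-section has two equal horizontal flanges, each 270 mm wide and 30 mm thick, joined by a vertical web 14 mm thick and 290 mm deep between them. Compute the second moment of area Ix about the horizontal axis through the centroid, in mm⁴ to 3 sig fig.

Treat the section as a set of non-overlapping primitives; coordinates are from the bounding-box lower-left.
Bottom flange: 270 × 30, A = 8 100 mm², y = 15 mm, Ī = 607 500 mm⁴.
Web: 14 × 290, A = 4 060 mm², y = 175 mm, Ī = 28 453 833 mm⁴.
Top flange: 270 × 30, A = 8 100 mm², y = 335 mm, Ī = 607 500 mm⁴.
By symmetry the centroid is at mid-height, ȳ = 175 mm.
Transfer each piece to the horizontal axis through the centroid using Ī + A·d² with d = y − 175:
  bottom flange: d = -160 mm → contributes +207 967 500 mm⁴
  web: d = 0 mm → contributes +28 453 833 mm⁴
  top flange: d = 160 mm → contributes +207 967 500 mm⁴
Total I = 444 388 833 mm⁴.

Ix ≈ 4.44 × 10⁸ mm⁴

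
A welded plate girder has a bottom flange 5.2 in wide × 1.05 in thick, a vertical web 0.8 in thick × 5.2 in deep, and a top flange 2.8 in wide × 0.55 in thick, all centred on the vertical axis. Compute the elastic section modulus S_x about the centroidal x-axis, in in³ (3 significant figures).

Break the section into simple shapes (no overlaps), measuring from the bottom-left corner of the bounding box.
Bottom plate: 5.2 × 1.05, A = 5.46 in², y = 0.525 in, Ī = 0.50164 in⁴.
Web plate: 0.8 × 5.2, A = 4.16 in², y = 3.65 in, Ī = 9.3739 in⁴.
Top plate: 2.8 × 0.55, A = 1.54 in², y = 6.525 in, Ī = 0.038821 in⁴.
Centroid: ȳ = ΣA·y / ΣA = 2.5178 in.
Transfer each piece to the centroidal x-axis using Ī + A·d² with d = y − 2.5178:
  bottom plate: d = -1.9928 in → contributes +22.185 in⁴
  web plate: d = 1.1322 in → contributes +14.706 in⁴
  top plate: d = 4.0072 in → contributes +24.767 in⁴
Total I = 61.659 in⁴.
Extreme fibre distance c = 4.2822 in; S = I/c = 14.399 in³.

S_x ≈ 14.4 in³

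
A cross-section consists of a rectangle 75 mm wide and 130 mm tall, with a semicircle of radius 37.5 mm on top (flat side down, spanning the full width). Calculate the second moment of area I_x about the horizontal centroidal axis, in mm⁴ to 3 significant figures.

Decompose the section into non-overlapping parts with the origin at the bottom-left of its bounding rectangle.
Rectangular body: 75 × 130, A = 9 750 mm², y = 65 mm, Ī = 13 731 250 mm⁴.
Semicircular cap: semicircle r = 37.5, A = 2208.9 mm², y = 145.92 mm, Ī = 217 049 mm⁴.
Centroid: ȳ = ΣA·y / ΣA = 79.946 mm.
Transfer each piece to the horizontal centroidal axis using Ī + A·d² with d = y − 79.946:
  rectangular body: d = -14.946 mm → contributes +15 909 201 mm⁴
  semicircular cap: d = 65.97 mm → contributes +9 830 298 mm⁴
Total I = 25 739 499 mm⁴.

I_x ≈ 2.57 × 10⁷ mm⁴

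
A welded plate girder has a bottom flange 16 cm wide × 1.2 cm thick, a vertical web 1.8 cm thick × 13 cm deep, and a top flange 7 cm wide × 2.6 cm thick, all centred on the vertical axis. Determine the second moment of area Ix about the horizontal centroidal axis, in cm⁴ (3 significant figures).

Treat the section as a set of non-overlapping primitives; coordinates are from the bounding-box lower-left.
Bottom plate: 16 × 1.2, A = 19.2 cm², y = 0.6 cm, Ī = 2.304 cm⁴.
Web plate: 1.8 × 13, A = 23.4 cm², y = 7.7 cm, Ī = 329.55 cm⁴.
Top plate: 7 × 2.6, A = 18.2 cm², y = 15.5 cm, Ī = 10.253 cm⁴.
Centroid: ȳ = ΣA·y / ΣA = 7.7928 cm.
Transfer each piece to the horizontal centroidal axis using Ī + A·d² with d = y − 7.7928:
  bottom plate: d = -7.1928 cm → contributes +995.63 cm⁴
  web plate: d = -0.092763 cm → contributes +329.75 cm⁴
  top plate: d = 7.7072 cm → contributes +1091.4 cm⁴
Total I = 2416.7 cm⁴.

Ix ≈ 2420 cm⁴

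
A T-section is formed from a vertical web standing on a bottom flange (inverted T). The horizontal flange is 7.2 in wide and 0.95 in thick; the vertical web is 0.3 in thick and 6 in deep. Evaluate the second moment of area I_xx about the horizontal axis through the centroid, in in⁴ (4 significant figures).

Split into non-overlapping primitives; take the origin at the lower-left of the bounding box.
Flange: 7.2 × 0.95, A = 6.84 in², y = 0.475 in, Ī = 0.514425 in⁴.
Web: 0.3 × 6, A = 1.8 in², y = 3.95 in, Ī = 5.4 in⁴.
Centroid: ȳ = ΣA·y / ΣA = 1.19896 in.
Transfer each piece to the horizontal axis through the centroid using Ī + A·d² with d = y − 1.19896:
  flange: d = -0.723958 in → contributes +4.09938 in⁴
  web: d = 2.75104 in → contributes +19.0228 in⁴
Total I = 23.1222 in⁴.

I_xx ≈ 23.12 in⁴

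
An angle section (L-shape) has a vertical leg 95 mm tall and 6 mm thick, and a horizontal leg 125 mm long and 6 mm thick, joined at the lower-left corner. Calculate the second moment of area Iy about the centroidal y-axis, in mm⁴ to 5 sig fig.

Iy ≈ 2.0824 × 10⁶ mm⁴

Break the section into simple shapes (no overlaps), measuring from the bottom-left corner of the bounding box.
Vertical leg: 6 × 95, A = 570 mm², x = 3 mm, Ī = 1 710 mm⁴.
Horizontal leg (remainder): 119 × 6, A = 714 mm², x = 65.5 mm, Ī = 842579.5 mm⁴.
Centroid: x̄ = ΣA·x / ΣA = 37.75467 mm.
Transfer each piece to the centroidal y-axis using Ī + A·d² with d = x − 37.75467:
  vertical leg: d = -34.75467 mm → contributes +690205.8 mm⁴
  horizontal leg (remainder): d = 27.74533 mm → contributes +1 392 219 mm⁴
Total I = 2 082 425 mm⁴.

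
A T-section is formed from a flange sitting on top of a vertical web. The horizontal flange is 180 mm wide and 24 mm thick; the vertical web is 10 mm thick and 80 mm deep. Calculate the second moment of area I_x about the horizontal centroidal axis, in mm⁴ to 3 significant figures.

Treat the section as a set of non-overlapping primitives; coordinates are from the bounding-box lower-left.
Flange: 180 × 24, A = 4 320 mm², y = 92 mm, Ī = 207 360 mm⁴.
Web: 10 × 80, A = 800 mm², y = 40 mm, Ī = 426 667 mm⁴.
Centroid: ȳ = ΣA·y / ΣA = 83.875 mm.
Transfer each piece to the horizontal centroidal axis using Ī + A·d² with d = y − 83.875:
  flange: d = 8.125 mm → contributes +492 548 mm⁴
  web: d = -43.875 mm → contributes +1 966 679 mm⁴
Total I = 2 459 227 mm⁴.

I_x ≈ 2.46 × 10⁶ mm⁴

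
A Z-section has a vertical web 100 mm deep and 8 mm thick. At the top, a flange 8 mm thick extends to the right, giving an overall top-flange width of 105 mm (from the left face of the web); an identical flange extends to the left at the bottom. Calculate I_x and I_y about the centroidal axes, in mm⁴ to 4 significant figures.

I_x ≈ 3.959 × 10⁶ mm⁴, I_y ≈ 5.499 × 10⁶ mm⁴

Treat the section as a set of non-overlapping primitives; coordinates are from the bounding-box lower-left.
Web: 8 × 100, A = 800 mm², y = 50 mm, Ī = 666 667 mm⁴.
Top flange (beyond web): 97 × 8, A = 776 mm², y = 96 mm, Ī = 4138.67 mm⁴.
Bottom flange (beyond web): 97 × 8, A = 776 mm², y = 4 mm, Ī = 4138.67 mm⁴.
Centroid: ȳ = ΣA·y / ΣA = 50 mm.
Transfer each piece to the centroidal x-axis using Ī + A·d² with d = y − 50:
  web: d = 0 mm → contributes +666 667 mm⁴
  top flange (beyond web): d = 46 mm → contributes +1 646 155 mm⁴
  bottom flange (beyond web): d = -46 mm → contributes +1 646 155 mm⁴
Total I = 3 958 976 mm⁴.
For the y-axis: x̄ = 101 mm.
Repeating about the centroidal y-axis gives I_y = 5 498 864 mm⁴.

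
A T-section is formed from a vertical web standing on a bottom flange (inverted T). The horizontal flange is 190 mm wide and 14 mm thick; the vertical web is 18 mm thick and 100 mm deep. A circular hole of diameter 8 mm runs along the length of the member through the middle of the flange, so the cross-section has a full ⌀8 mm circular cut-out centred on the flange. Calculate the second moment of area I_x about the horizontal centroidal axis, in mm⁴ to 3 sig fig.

Break the section into simple shapes (no overlaps), measuring from the bottom-left corner of the bounding box.
Flange: 190 × 14, A = 2 660 mm², y = 7 mm, Ī = 43 447 mm⁴.
Web: 18 × 100, A = 1 800 mm², y = 64 mm, Ī = 1 500 000 mm⁴.
Hole (subtracted): ⌀8, A = 50.265 mm², y = 7 mm, Ī = 201.06 mm⁴.
Centroid: ȳ = ΣA·y / ΣA = 30.267 mm.
Transfer each piece to the horizontal centroidal axis using Ī + A·d² with d = y − 30.267:
  flange: d = -23.267 mm → contributes +1 483 410 mm⁴
  web: d = 33.733 mm → contributes +3 548 283 mm⁴
  hole: d = -23.267 mm → contributes −27 412 mm⁴
Total I = 5 004 281 mm⁴.

I_x ≈ 5.00 × 10⁶ mm⁴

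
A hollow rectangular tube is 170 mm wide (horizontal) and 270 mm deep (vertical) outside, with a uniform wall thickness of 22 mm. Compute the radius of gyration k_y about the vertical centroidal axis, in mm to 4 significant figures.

k_y ≈ 64.67 mm

Decompose the section into non-overlapping parts with the origin at the bottom-left of its bounding rectangle.
Outer rectangle: 170 × 270, A = 45 900 mm², x = 85 mm, Ī = 110 542 500 mm⁴.
Inner void (subtracted): 126 × 226, A = 28 476 mm², x = 85 mm, Ī = 37 673 748 mm⁴.
By symmetry the centroid is at mid-width, x̄ = 85 mm.
All pieces are centred on the vertical centroidal axis, so I = ΣĪ (holes subtracted) = 72 868 752 mm⁴.
Radius of gyration: k = √(I/A) = √(72 868 752 / 17 424) = 64.6691 mm.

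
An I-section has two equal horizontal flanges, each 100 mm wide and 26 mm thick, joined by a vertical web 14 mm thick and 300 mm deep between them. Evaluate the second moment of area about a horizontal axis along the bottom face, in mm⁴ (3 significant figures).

Split into non-overlapping primitives; take the origin at the lower-left of the bounding box.
Bottom flange: 100 × 26, A = 2 600 mm², y = 13 mm, Ī = 146 467 mm⁴.
Web: 14 × 300, A = 4 200 mm², y = 176 mm, Ī = 31 500 000 mm⁴.
Top flange: 100 × 26, A = 2 600 mm², y = 339 mm, Ī = 146 467 mm⁴.
Transfer each piece to a horizontal axis along the bottom face using Ī + A·d² with d = y − 0:
  bottom flange: d = 13 mm → contributes +585 867 mm⁴
  web: d = 176 mm → contributes +161 599 200 mm⁴
  top flange: d = 339 mm → contributes +298 941 067 mm⁴
Total I = 461 126 133 mm⁴.

I_base ≈ 4.61 × 10⁸ mm⁴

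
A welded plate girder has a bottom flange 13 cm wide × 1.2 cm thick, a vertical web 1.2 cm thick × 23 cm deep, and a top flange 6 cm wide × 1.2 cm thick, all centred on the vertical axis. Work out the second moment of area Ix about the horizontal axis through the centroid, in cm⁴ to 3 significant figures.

Split into non-overlapping primitives; take the origin at the lower-left of the bounding box.
Bottom plate: 13 × 1.2, A = 15.6 cm², y = 0.6 cm, Ī = 1.872 cm⁴.
Web plate: 1.2 × 23, A = 27.6 cm², y = 12.7 cm, Ī = 1216.7 cm⁴.
Top plate: 6 × 1.2, A = 7.2 cm², y = 24.8 cm, Ī = 0.864 cm⁴.
Centroid: ȳ = ΣA·y / ΣA = 10.683 cm.
Transfer each piece to the horizontal axis through the centroid using Ī + A·d² with d = y − 10.683:
  bottom plate: d = -10.083 cm → contributes +1 588 cm⁴
  web plate: d = 2.0167 cm → contributes +1328.9 cm⁴
  top plate: d = 14.117 cm → contributes +1435.7 cm⁴
Total I = 4352.6 cm⁴.

Ix ≈ 4350 cm⁴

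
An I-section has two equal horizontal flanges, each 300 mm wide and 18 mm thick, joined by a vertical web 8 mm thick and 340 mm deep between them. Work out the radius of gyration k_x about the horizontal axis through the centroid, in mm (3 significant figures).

k_x ≈ 166 mm

Break the section into simple shapes (no overlaps), measuring from the bottom-left corner of the bounding box.
Bottom flange: 300 × 18, A = 5 400 mm², y = 9 mm, Ī = 145 800 mm⁴.
Web: 8 × 340, A = 2 720 mm², y = 188 mm, Ī = 26 202 667 mm⁴.
Top flange: 300 × 18, A = 5 400 mm², y = 367 mm, Ī = 145 800 mm⁴.
By symmetry the centroid is at mid-height, ȳ = 188 mm.
Transfer each piece to the horizontal axis through the centroid using Ī + A·d² with d = y − 188:
  bottom flange: d = -179 mm → contributes +173 167 200 mm⁴
  web: d = 0 mm → contributes +26 202 667 mm⁴
  top flange: d = 179 mm → contributes +173 167 200 mm⁴
Total I = 372 537 067 mm⁴.
Radius of gyration: k = √(I/A) = √(372 537 067 / 13 520) = 166 mm.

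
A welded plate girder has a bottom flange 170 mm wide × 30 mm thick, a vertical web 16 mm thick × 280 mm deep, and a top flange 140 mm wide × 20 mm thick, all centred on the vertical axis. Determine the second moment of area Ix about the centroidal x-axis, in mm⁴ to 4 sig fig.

Ix ≈ 2.042 × 10⁸ mm⁴

Treat the section as a set of non-overlapping primitives; coordinates are from the bounding-box lower-left.
Bottom plate: 170 × 30, A = 5 100 mm², y = 15 mm, Ī = 382 500 mm⁴.
Web plate: 16 × 280, A = 4 480 mm², y = 170 mm, Ī = 29 269 333 mm⁴.
Top plate: 140 × 20, A = 2 800 mm², y = 320 mm, Ī = 93333.3 mm⁴.
Centroid: ȳ = ΣA·y / ΣA = 140.073 mm.
Transfer each piece to the centroidal x-axis using Ī + A·d² with d = y − 140.073:
  bottom plate: d = -125.073 mm → contributes +80 162 717 mm⁴
  web plate: d = 29.9273 mm → contributes +33 281 816 mm⁴
  top plate: d = 179.927 mm → contributes +90 740 069 mm⁴
Total I = 204 184 601 mm⁴.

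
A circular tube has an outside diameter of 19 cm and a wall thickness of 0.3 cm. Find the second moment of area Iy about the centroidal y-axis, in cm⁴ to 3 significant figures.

Iy ≈ 771 cm⁴

Split into non-overlapping primitives; take the origin at the lower-left of the bounding box.
Outer circle: ⌀19, A = 283.53 cm², x = 9.5 cm, Ī = 6397.1 cm⁴.
Bore (subtracted): ⌀18.4, A = 265.9 cm², x = 9.5 cm, Ī = 5626.5 cm⁴.
By symmetry the centroid is at mid-width, x̄ = 9.5 cm.
All pieces are centred on the centroidal y-axis, so I = ΣĪ (holes subtracted) = 770.58 cm⁴.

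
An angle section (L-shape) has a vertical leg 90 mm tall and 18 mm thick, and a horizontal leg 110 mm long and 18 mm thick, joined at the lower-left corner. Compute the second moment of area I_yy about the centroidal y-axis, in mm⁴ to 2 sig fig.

Split into non-overlapping primitives; take the origin at the lower-left of the bounding box.
Vertical leg: 18 × 90, A = 1 620 mm², x = 9 mm, Ī = 43 740 mm⁴.
Horizontal leg (remainder): 92 × 18, A = 1 656 mm², x = 64 mm, Ī = 1 168 032 mm⁴.
Centroid: x̄ = ΣA·x / ΣA = 36.8 mm.
Transfer each piece to the centroidal y-axis using Ī + A·d² with d = x − 36.8:
  vertical leg: d = -27.8 mm → contributes +1 295 939 mm⁴
  horizontal leg (remainder): d = 27.2 mm → contributes +2 393 009 mm⁴
Total I = 3 688 948 mm⁴.

I_yy ≈ 3.7 × 10⁶ mm⁴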